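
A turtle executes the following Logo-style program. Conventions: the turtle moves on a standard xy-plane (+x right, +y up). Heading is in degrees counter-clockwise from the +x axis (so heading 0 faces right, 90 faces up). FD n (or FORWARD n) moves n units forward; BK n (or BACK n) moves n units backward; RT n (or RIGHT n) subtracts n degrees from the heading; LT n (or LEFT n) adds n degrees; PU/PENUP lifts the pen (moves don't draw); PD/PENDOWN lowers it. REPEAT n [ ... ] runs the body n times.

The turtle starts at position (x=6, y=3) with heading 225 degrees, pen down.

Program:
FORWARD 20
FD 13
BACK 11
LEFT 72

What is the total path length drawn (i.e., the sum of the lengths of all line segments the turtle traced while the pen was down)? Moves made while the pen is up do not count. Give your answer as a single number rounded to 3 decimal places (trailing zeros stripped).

Answer: 44

Derivation:
Executing turtle program step by step:
Start: pos=(6,3), heading=225, pen down
FD 20: (6,3) -> (-8.142,-11.142) [heading=225, draw]
FD 13: (-8.142,-11.142) -> (-17.335,-20.335) [heading=225, draw]
BK 11: (-17.335,-20.335) -> (-9.556,-12.556) [heading=225, draw]
LT 72: heading 225 -> 297
Final: pos=(-9.556,-12.556), heading=297, 3 segment(s) drawn

Segment lengths:
  seg 1: (6,3) -> (-8.142,-11.142), length = 20
  seg 2: (-8.142,-11.142) -> (-17.335,-20.335), length = 13
  seg 3: (-17.335,-20.335) -> (-9.556,-12.556), length = 11
Total = 44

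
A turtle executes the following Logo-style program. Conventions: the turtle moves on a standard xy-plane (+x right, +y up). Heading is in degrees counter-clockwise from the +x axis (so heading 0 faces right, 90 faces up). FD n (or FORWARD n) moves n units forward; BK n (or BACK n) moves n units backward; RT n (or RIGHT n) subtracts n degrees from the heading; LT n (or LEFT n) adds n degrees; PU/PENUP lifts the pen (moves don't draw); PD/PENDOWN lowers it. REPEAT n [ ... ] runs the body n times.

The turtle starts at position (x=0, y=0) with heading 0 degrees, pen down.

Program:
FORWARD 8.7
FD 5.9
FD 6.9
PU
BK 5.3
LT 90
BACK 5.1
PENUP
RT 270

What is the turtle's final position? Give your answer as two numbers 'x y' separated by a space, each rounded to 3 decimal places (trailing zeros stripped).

Executing turtle program step by step:
Start: pos=(0,0), heading=0, pen down
FD 8.7: (0,0) -> (8.7,0) [heading=0, draw]
FD 5.9: (8.7,0) -> (14.6,0) [heading=0, draw]
FD 6.9: (14.6,0) -> (21.5,0) [heading=0, draw]
PU: pen up
BK 5.3: (21.5,0) -> (16.2,0) [heading=0, move]
LT 90: heading 0 -> 90
BK 5.1: (16.2,0) -> (16.2,-5.1) [heading=90, move]
PU: pen up
RT 270: heading 90 -> 180
Final: pos=(16.2,-5.1), heading=180, 3 segment(s) drawn

Answer: 16.2 -5.1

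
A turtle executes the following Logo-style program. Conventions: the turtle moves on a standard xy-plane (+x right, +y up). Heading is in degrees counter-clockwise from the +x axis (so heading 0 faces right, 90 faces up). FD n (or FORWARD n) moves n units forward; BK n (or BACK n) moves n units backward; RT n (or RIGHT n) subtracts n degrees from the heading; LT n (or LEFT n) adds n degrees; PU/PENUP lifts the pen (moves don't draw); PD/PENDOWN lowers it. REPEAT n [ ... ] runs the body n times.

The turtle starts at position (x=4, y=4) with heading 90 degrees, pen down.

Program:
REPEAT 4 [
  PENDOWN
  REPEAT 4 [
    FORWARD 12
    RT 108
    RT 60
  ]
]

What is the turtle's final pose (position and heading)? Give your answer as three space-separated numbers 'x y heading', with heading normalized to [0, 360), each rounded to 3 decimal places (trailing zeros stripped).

Answer: 4 16 282

Derivation:
Executing turtle program step by step:
Start: pos=(4,4), heading=90, pen down
REPEAT 4 [
  -- iteration 1/4 --
  PD: pen down
  REPEAT 4 [
    -- iteration 1/4 --
    FD 12: (4,4) -> (4,16) [heading=90, draw]
    RT 108: heading 90 -> 342
    RT 60: heading 342 -> 282
    -- iteration 2/4 --
    FD 12: (4,16) -> (6.495,4.262) [heading=282, draw]
    RT 108: heading 282 -> 174
    RT 60: heading 174 -> 114
    -- iteration 3/4 --
    FD 12: (6.495,4.262) -> (1.614,15.225) [heading=114, draw]
    RT 108: heading 114 -> 6
    RT 60: heading 6 -> 306
    -- iteration 4/4 --
    FD 12: (1.614,15.225) -> (8.668,5.517) [heading=306, draw]
    RT 108: heading 306 -> 198
    RT 60: heading 198 -> 138
  ]
  -- iteration 2/4 --
  PD: pen down
  REPEAT 4 [
    -- iteration 1/4 --
    FD 12: (8.668,5.517) -> (-0.25,13.546) [heading=138, draw]
    RT 108: heading 138 -> 30
    RT 60: heading 30 -> 330
    -- iteration 2/4 --
    FD 12: (-0.25,13.546) -> (10.142,7.546) [heading=330, draw]
    RT 108: heading 330 -> 222
    RT 60: heading 222 -> 162
    -- iteration 3/4 --
    FD 12: (10.142,7.546) -> (-1.271,11.254) [heading=162, draw]
    RT 108: heading 162 -> 54
    RT 60: heading 54 -> 354
    -- iteration 4/4 --
    FD 12: (-1.271,11.254) -> (10.664,10) [heading=354, draw]
    RT 108: heading 354 -> 246
    RT 60: heading 246 -> 186
  ]
  -- iteration 3/4 --
  PD: pen down
  REPEAT 4 [
    -- iteration 1/4 --
    FD 12: (10.664,10) -> (-1.271,8.746) [heading=186, draw]
    RT 108: heading 186 -> 78
    RT 60: heading 78 -> 18
    -- iteration 2/4 --
    FD 12: (-1.271,8.746) -> (10.142,12.454) [heading=18, draw]
    RT 108: heading 18 -> 270
    RT 60: heading 270 -> 210
    -- iteration 3/4 --
    FD 12: (10.142,12.454) -> (-0.25,6.454) [heading=210, draw]
    RT 108: heading 210 -> 102
    RT 60: heading 102 -> 42
    -- iteration 4/4 --
    FD 12: (-0.25,6.454) -> (8.668,14.483) [heading=42, draw]
    RT 108: heading 42 -> 294
    RT 60: heading 294 -> 234
  ]
  -- iteration 4/4 --
  PD: pen down
  REPEAT 4 [
    -- iteration 1/4 --
    FD 12: (8.668,14.483) -> (1.614,4.775) [heading=234, draw]
    RT 108: heading 234 -> 126
    RT 60: heading 126 -> 66
    -- iteration 2/4 --
    FD 12: (1.614,4.775) -> (6.495,15.738) [heading=66, draw]
    RT 108: heading 66 -> 318
    RT 60: heading 318 -> 258
    -- iteration 3/4 --
    FD 12: (6.495,15.738) -> (4,4) [heading=258, draw]
    RT 108: heading 258 -> 150
    RT 60: heading 150 -> 90
    -- iteration 4/4 --
    FD 12: (4,4) -> (4,16) [heading=90, draw]
    RT 108: heading 90 -> 342
    RT 60: heading 342 -> 282
  ]
]
Final: pos=(4,16), heading=282, 16 segment(s) drawn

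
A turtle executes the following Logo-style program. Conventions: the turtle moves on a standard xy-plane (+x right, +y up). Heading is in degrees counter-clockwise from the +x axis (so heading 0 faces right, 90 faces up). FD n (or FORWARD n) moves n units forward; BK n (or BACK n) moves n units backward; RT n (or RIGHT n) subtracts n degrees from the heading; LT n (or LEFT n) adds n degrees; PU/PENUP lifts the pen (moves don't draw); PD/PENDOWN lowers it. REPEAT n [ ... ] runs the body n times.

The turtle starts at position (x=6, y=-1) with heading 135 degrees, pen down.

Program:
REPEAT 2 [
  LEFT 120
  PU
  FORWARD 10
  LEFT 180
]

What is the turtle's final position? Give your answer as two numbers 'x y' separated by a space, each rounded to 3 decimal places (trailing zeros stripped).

Executing turtle program step by step:
Start: pos=(6,-1), heading=135, pen down
REPEAT 2 [
  -- iteration 1/2 --
  LT 120: heading 135 -> 255
  PU: pen up
  FD 10: (6,-1) -> (3.412,-10.659) [heading=255, move]
  LT 180: heading 255 -> 75
  -- iteration 2/2 --
  LT 120: heading 75 -> 195
  PU: pen up
  FD 10: (3.412,-10.659) -> (-6.247,-13.247) [heading=195, move]
  LT 180: heading 195 -> 15
]
Final: pos=(-6.247,-13.247), heading=15, 0 segment(s) drawn

Answer: -6.247 -13.247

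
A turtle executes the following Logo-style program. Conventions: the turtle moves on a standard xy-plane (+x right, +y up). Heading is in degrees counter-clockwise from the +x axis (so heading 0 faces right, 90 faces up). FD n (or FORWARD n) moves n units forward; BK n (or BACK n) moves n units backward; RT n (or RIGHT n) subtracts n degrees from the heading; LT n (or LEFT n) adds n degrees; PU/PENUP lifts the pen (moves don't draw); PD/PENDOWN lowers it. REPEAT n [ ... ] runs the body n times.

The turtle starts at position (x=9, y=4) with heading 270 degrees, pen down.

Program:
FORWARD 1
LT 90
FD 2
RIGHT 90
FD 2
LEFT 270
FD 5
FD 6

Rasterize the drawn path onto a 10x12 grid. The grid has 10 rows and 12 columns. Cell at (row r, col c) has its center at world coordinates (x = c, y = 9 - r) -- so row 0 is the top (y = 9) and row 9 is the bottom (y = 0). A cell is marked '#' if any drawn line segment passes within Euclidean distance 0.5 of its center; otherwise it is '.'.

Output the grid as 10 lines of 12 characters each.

Answer: ............
............
............
............
............
.........#..
.........###
...........#
############
............

Derivation:
Segment 0: (9,4) -> (9,3)
Segment 1: (9,3) -> (11,3)
Segment 2: (11,3) -> (11,1)
Segment 3: (11,1) -> (6,1)
Segment 4: (6,1) -> (0,1)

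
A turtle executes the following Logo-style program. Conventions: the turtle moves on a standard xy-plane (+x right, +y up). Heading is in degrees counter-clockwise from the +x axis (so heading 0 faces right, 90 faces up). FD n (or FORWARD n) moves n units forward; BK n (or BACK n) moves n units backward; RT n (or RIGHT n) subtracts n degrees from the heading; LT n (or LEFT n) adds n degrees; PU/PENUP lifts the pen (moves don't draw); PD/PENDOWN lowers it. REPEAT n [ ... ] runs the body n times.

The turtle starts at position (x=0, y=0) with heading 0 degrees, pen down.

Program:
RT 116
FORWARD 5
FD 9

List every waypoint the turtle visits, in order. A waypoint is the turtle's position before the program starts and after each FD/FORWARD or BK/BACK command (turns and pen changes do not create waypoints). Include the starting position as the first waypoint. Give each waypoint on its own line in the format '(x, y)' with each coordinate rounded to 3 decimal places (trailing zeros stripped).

Executing turtle program step by step:
Start: pos=(0,0), heading=0, pen down
RT 116: heading 0 -> 244
FD 5: (0,0) -> (-2.192,-4.494) [heading=244, draw]
FD 9: (-2.192,-4.494) -> (-6.137,-12.583) [heading=244, draw]
Final: pos=(-6.137,-12.583), heading=244, 2 segment(s) drawn
Waypoints (3 total):
(0, 0)
(-2.192, -4.494)
(-6.137, -12.583)

Answer: (0, 0)
(-2.192, -4.494)
(-6.137, -12.583)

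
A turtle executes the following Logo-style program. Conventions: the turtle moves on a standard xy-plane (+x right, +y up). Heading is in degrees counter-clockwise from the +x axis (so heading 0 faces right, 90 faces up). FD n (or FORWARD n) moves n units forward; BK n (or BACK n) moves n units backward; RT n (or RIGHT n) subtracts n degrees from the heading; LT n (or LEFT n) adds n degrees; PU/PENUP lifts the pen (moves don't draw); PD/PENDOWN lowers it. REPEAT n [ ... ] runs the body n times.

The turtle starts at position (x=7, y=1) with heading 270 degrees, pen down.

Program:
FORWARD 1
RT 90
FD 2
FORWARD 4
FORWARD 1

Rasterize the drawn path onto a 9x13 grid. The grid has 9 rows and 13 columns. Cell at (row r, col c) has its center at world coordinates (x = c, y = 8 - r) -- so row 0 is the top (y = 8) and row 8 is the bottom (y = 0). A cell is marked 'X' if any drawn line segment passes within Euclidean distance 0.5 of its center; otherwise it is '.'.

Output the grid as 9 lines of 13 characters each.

Answer: .............
.............
.............
.............
.............
.............
.............
.......X.....
XXXXXXXX.....

Derivation:
Segment 0: (7,1) -> (7,0)
Segment 1: (7,0) -> (5,0)
Segment 2: (5,0) -> (1,0)
Segment 3: (1,0) -> (0,0)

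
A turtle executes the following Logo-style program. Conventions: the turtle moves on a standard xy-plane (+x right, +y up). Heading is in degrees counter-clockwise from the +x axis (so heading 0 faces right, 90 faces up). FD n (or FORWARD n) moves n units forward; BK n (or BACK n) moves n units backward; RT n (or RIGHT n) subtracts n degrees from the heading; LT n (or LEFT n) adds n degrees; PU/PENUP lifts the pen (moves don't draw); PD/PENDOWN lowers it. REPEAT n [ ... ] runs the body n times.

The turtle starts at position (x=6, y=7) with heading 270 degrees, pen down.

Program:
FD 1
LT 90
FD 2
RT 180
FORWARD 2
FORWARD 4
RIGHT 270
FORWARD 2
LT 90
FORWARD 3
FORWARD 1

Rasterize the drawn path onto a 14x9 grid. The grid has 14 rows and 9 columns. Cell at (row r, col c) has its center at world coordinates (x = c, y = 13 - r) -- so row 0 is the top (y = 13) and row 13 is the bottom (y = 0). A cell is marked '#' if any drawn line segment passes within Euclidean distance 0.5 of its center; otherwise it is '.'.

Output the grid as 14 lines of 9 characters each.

Segment 0: (6,7) -> (6,6)
Segment 1: (6,6) -> (8,6)
Segment 2: (8,6) -> (6,6)
Segment 3: (6,6) -> (2,6)
Segment 4: (2,6) -> (2,4)
Segment 5: (2,4) -> (5,4)
Segment 6: (5,4) -> (6,4)

Answer: .........
.........
.........
.........
.........
.........
......#..
..#######
..#......
..#####..
.........
.........
.........
.........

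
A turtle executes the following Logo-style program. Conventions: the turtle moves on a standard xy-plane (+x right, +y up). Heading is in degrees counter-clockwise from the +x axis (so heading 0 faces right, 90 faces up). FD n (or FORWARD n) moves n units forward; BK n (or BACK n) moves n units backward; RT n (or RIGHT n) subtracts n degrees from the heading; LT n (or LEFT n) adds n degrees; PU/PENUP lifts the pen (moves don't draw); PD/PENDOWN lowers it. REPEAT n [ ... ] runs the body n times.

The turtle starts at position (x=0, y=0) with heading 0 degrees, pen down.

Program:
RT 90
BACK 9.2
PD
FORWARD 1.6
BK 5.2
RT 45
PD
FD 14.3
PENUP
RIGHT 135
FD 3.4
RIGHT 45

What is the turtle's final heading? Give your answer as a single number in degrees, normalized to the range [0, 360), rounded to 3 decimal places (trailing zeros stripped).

Answer: 45

Derivation:
Executing turtle program step by step:
Start: pos=(0,0), heading=0, pen down
RT 90: heading 0 -> 270
BK 9.2: (0,0) -> (0,9.2) [heading=270, draw]
PD: pen down
FD 1.6: (0,9.2) -> (0,7.6) [heading=270, draw]
BK 5.2: (0,7.6) -> (0,12.8) [heading=270, draw]
RT 45: heading 270 -> 225
PD: pen down
FD 14.3: (0,12.8) -> (-10.112,2.688) [heading=225, draw]
PU: pen up
RT 135: heading 225 -> 90
FD 3.4: (-10.112,2.688) -> (-10.112,6.088) [heading=90, move]
RT 45: heading 90 -> 45
Final: pos=(-10.112,6.088), heading=45, 4 segment(s) drawn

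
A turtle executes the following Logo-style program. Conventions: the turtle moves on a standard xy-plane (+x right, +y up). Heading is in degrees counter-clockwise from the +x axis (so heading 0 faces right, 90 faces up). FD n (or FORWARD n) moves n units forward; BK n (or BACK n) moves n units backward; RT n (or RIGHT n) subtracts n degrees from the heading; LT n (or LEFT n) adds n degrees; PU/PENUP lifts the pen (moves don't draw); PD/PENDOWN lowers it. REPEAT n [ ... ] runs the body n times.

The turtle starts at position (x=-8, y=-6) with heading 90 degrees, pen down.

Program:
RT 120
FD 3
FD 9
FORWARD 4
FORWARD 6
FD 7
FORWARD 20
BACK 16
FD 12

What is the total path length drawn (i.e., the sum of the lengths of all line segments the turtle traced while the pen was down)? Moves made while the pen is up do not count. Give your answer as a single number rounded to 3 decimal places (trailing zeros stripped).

Answer: 77

Derivation:
Executing turtle program step by step:
Start: pos=(-8,-6), heading=90, pen down
RT 120: heading 90 -> 330
FD 3: (-8,-6) -> (-5.402,-7.5) [heading=330, draw]
FD 9: (-5.402,-7.5) -> (2.392,-12) [heading=330, draw]
FD 4: (2.392,-12) -> (5.856,-14) [heading=330, draw]
FD 6: (5.856,-14) -> (11.053,-17) [heading=330, draw]
FD 7: (11.053,-17) -> (17.115,-20.5) [heading=330, draw]
FD 20: (17.115,-20.5) -> (34.435,-30.5) [heading=330, draw]
BK 16: (34.435,-30.5) -> (20.579,-22.5) [heading=330, draw]
FD 12: (20.579,-22.5) -> (30.971,-28.5) [heading=330, draw]
Final: pos=(30.971,-28.5), heading=330, 8 segment(s) drawn

Segment lengths:
  seg 1: (-8,-6) -> (-5.402,-7.5), length = 3
  seg 2: (-5.402,-7.5) -> (2.392,-12), length = 9
  seg 3: (2.392,-12) -> (5.856,-14), length = 4
  seg 4: (5.856,-14) -> (11.053,-17), length = 6
  seg 5: (11.053,-17) -> (17.115,-20.5), length = 7
  seg 6: (17.115,-20.5) -> (34.435,-30.5), length = 20
  seg 7: (34.435,-30.5) -> (20.579,-22.5), length = 16
  seg 8: (20.579,-22.5) -> (30.971,-28.5), length = 12
Total = 77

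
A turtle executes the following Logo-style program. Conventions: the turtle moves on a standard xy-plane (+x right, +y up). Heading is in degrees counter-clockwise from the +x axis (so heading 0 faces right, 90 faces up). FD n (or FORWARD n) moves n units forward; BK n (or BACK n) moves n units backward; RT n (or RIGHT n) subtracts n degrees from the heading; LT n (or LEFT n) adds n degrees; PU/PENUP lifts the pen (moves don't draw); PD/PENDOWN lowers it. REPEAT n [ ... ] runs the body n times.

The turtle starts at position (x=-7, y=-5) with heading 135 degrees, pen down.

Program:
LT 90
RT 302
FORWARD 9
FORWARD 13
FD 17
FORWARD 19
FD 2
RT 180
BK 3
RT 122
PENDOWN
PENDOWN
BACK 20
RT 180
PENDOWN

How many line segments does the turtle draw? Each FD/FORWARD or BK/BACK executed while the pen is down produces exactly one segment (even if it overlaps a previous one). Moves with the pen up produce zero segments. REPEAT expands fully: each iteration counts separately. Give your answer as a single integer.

Answer: 7

Derivation:
Executing turtle program step by step:
Start: pos=(-7,-5), heading=135, pen down
LT 90: heading 135 -> 225
RT 302: heading 225 -> 283
FD 9: (-7,-5) -> (-4.975,-13.769) [heading=283, draw]
FD 13: (-4.975,-13.769) -> (-2.051,-26.436) [heading=283, draw]
FD 17: (-2.051,-26.436) -> (1.773,-43) [heading=283, draw]
FD 19: (1.773,-43) -> (6.047,-61.513) [heading=283, draw]
FD 2: (6.047,-61.513) -> (6.497,-63.462) [heading=283, draw]
RT 180: heading 283 -> 103
BK 3: (6.497,-63.462) -> (7.172,-66.385) [heading=103, draw]
RT 122: heading 103 -> 341
PD: pen down
PD: pen down
BK 20: (7.172,-66.385) -> (-11.738,-59.874) [heading=341, draw]
RT 180: heading 341 -> 161
PD: pen down
Final: pos=(-11.738,-59.874), heading=161, 7 segment(s) drawn
Segments drawn: 7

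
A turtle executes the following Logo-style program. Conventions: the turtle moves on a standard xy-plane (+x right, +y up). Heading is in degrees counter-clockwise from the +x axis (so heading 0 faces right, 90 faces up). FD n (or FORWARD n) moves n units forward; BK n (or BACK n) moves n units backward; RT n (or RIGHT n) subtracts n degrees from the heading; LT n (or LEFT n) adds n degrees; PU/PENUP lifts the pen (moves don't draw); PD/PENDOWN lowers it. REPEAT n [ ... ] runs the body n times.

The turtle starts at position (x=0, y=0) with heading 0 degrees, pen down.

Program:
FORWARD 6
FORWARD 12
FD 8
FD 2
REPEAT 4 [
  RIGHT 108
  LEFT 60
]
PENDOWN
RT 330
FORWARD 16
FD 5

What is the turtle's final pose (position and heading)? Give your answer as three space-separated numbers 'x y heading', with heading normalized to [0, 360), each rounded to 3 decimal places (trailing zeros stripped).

Executing turtle program step by step:
Start: pos=(0,0), heading=0, pen down
FD 6: (0,0) -> (6,0) [heading=0, draw]
FD 12: (6,0) -> (18,0) [heading=0, draw]
FD 8: (18,0) -> (26,0) [heading=0, draw]
FD 2: (26,0) -> (28,0) [heading=0, draw]
REPEAT 4 [
  -- iteration 1/4 --
  RT 108: heading 0 -> 252
  LT 60: heading 252 -> 312
  -- iteration 2/4 --
  RT 108: heading 312 -> 204
  LT 60: heading 204 -> 264
  -- iteration 3/4 --
  RT 108: heading 264 -> 156
  LT 60: heading 156 -> 216
  -- iteration 4/4 --
  RT 108: heading 216 -> 108
  LT 60: heading 108 -> 168
]
PD: pen down
RT 330: heading 168 -> 198
FD 16: (28,0) -> (12.783,-4.944) [heading=198, draw]
FD 5: (12.783,-4.944) -> (8.028,-6.489) [heading=198, draw]
Final: pos=(8.028,-6.489), heading=198, 6 segment(s) drawn

Answer: 8.028 -6.489 198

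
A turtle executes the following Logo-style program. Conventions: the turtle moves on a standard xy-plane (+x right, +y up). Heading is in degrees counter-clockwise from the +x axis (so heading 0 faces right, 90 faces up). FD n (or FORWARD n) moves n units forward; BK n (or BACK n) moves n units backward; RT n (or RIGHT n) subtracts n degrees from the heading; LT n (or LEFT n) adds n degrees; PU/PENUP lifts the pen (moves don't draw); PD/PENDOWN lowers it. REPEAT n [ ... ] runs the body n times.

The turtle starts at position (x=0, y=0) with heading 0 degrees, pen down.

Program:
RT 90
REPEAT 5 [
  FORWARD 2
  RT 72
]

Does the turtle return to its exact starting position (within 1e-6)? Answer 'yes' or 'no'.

Executing turtle program step by step:
Start: pos=(0,0), heading=0, pen down
RT 90: heading 0 -> 270
REPEAT 5 [
  -- iteration 1/5 --
  FD 2: (0,0) -> (0,-2) [heading=270, draw]
  RT 72: heading 270 -> 198
  -- iteration 2/5 --
  FD 2: (0,-2) -> (-1.902,-2.618) [heading=198, draw]
  RT 72: heading 198 -> 126
  -- iteration 3/5 --
  FD 2: (-1.902,-2.618) -> (-3.078,-1) [heading=126, draw]
  RT 72: heading 126 -> 54
  -- iteration 4/5 --
  FD 2: (-3.078,-1) -> (-1.902,0.618) [heading=54, draw]
  RT 72: heading 54 -> 342
  -- iteration 5/5 --
  FD 2: (-1.902,0.618) -> (0,0) [heading=342, draw]
  RT 72: heading 342 -> 270
]
Final: pos=(0,0), heading=270, 5 segment(s) drawn

Start position: (0, 0)
Final position: (0, 0)
Distance = 0; < 1e-6 -> CLOSED

Answer: yes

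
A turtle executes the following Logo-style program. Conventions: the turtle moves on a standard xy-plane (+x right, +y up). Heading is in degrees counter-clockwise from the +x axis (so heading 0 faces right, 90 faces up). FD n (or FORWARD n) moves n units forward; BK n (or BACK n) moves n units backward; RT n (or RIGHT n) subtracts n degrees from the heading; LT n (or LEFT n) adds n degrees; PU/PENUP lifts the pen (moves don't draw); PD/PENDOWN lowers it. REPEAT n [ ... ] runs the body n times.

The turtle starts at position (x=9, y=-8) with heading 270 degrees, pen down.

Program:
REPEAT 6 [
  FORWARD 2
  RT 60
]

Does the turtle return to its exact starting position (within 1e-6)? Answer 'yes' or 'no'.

Executing turtle program step by step:
Start: pos=(9,-8), heading=270, pen down
REPEAT 6 [
  -- iteration 1/6 --
  FD 2: (9,-8) -> (9,-10) [heading=270, draw]
  RT 60: heading 270 -> 210
  -- iteration 2/6 --
  FD 2: (9,-10) -> (7.268,-11) [heading=210, draw]
  RT 60: heading 210 -> 150
  -- iteration 3/6 --
  FD 2: (7.268,-11) -> (5.536,-10) [heading=150, draw]
  RT 60: heading 150 -> 90
  -- iteration 4/6 --
  FD 2: (5.536,-10) -> (5.536,-8) [heading=90, draw]
  RT 60: heading 90 -> 30
  -- iteration 5/6 --
  FD 2: (5.536,-8) -> (7.268,-7) [heading=30, draw]
  RT 60: heading 30 -> 330
  -- iteration 6/6 --
  FD 2: (7.268,-7) -> (9,-8) [heading=330, draw]
  RT 60: heading 330 -> 270
]
Final: pos=(9,-8), heading=270, 6 segment(s) drawn

Start position: (9, -8)
Final position: (9, -8)
Distance = 0; < 1e-6 -> CLOSED

Answer: yes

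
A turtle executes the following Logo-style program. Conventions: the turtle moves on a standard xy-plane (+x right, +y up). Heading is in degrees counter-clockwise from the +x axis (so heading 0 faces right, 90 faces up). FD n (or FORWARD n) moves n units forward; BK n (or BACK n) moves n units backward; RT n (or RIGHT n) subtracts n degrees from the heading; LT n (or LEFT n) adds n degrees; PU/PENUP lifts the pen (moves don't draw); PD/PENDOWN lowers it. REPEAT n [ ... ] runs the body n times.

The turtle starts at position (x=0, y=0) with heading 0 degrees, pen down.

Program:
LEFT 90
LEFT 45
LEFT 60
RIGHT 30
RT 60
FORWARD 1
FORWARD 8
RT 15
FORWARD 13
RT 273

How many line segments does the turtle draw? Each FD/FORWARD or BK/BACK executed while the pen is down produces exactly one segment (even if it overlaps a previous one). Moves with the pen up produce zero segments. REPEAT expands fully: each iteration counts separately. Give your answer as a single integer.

Answer: 3

Derivation:
Executing turtle program step by step:
Start: pos=(0,0), heading=0, pen down
LT 90: heading 0 -> 90
LT 45: heading 90 -> 135
LT 60: heading 135 -> 195
RT 30: heading 195 -> 165
RT 60: heading 165 -> 105
FD 1: (0,0) -> (-0.259,0.966) [heading=105, draw]
FD 8: (-0.259,0.966) -> (-2.329,8.693) [heading=105, draw]
RT 15: heading 105 -> 90
FD 13: (-2.329,8.693) -> (-2.329,21.693) [heading=90, draw]
RT 273: heading 90 -> 177
Final: pos=(-2.329,21.693), heading=177, 3 segment(s) drawn
Segments drawn: 3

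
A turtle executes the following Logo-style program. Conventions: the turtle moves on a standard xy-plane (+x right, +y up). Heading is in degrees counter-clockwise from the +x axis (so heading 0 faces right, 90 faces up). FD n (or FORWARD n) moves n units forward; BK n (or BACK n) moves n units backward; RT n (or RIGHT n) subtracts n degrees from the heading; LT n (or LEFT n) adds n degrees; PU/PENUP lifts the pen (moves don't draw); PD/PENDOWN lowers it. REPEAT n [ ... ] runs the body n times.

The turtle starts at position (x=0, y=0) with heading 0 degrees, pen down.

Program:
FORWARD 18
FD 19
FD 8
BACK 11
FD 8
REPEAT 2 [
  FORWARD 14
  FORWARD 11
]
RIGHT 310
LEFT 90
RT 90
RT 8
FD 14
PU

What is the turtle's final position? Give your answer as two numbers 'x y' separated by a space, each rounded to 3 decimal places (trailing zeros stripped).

Answer: 102.404 9.368

Derivation:
Executing turtle program step by step:
Start: pos=(0,0), heading=0, pen down
FD 18: (0,0) -> (18,0) [heading=0, draw]
FD 19: (18,0) -> (37,0) [heading=0, draw]
FD 8: (37,0) -> (45,0) [heading=0, draw]
BK 11: (45,0) -> (34,0) [heading=0, draw]
FD 8: (34,0) -> (42,0) [heading=0, draw]
REPEAT 2 [
  -- iteration 1/2 --
  FD 14: (42,0) -> (56,0) [heading=0, draw]
  FD 11: (56,0) -> (67,0) [heading=0, draw]
  -- iteration 2/2 --
  FD 14: (67,0) -> (81,0) [heading=0, draw]
  FD 11: (81,0) -> (92,0) [heading=0, draw]
]
RT 310: heading 0 -> 50
LT 90: heading 50 -> 140
RT 90: heading 140 -> 50
RT 8: heading 50 -> 42
FD 14: (92,0) -> (102.404,9.368) [heading=42, draw]
PU: pen up
Final: pos=(102.404,9.368), heading=42, 10 segment(s) drawn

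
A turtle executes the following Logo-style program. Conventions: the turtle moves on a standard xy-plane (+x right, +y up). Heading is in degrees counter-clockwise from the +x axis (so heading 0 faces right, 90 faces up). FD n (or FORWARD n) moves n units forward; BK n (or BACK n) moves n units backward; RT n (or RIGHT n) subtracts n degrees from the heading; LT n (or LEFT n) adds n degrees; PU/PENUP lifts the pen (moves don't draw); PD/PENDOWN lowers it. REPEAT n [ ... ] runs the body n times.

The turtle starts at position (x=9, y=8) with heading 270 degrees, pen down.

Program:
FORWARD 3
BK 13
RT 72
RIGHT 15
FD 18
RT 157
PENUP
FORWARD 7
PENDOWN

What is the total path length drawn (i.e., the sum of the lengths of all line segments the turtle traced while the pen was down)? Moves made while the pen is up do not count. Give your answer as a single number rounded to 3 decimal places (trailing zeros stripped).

Answer: 34

Derivation:
Executing turtle program step by step:
Start: pos=(9,8), heading=270, pen down
FD 3: (9,8) -> (9,5) [heading=270, draw]
BK 13: (9,5) -> (9,18) [heading=270, draw]
RT 72: heading 270 -> 198
RT 15: heading 198 -> 183
FD 18: (9,18) -> (-8.975,17.058) [heading=183, draw]
RT 157: heading 183 -> 26
PU: pen up
FD 7: (-8.975,17.058) -> (-2.684,20.127) [heading=26, move]
PD: pen down
Final: pos=(-2.684,20.127), heading=26, 3 segment(s) drawn

Segment lengths:
  seg 1: (9,8) -> (9,5), length = 3
  seg 2: (9,5) -> (9,18), length = 13
  seg 3: (9,18) -> (-8.975,17.058), length = 18
Total = 34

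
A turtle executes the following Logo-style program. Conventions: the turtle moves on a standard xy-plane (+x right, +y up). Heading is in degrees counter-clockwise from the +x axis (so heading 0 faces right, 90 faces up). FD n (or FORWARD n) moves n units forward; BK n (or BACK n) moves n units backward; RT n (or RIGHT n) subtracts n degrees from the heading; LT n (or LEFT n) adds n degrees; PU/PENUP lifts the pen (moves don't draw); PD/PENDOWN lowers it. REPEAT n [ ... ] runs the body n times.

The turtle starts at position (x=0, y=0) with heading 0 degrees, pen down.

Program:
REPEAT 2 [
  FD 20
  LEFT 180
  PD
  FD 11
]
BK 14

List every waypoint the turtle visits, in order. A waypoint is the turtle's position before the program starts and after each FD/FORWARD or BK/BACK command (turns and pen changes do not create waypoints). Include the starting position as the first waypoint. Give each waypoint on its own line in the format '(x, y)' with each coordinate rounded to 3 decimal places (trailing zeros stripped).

Executing turtle program step by step:
Start: pos=(0,0), heading=0, pen down
REPEAT 2 [
  -- iteration 1/2 --
  FD 20: (0,0) -> (20,0) [heading=0, draw]
  LT 180: heading 0 -> 180
  PD: pen down
  FD 11: (20,0) -> (9,0) [heading=180, draw]
  -- iteration 2/2 --
  FD 20: (9,0) -> (-11,0) [heading=180, draw]
  LT 180: heading 180 -> 0
  PD: pen down
  FD 11: (-11,0) -> (0,0) [heading=0, draw]
]
BK 14: (0,0) -> (-14,0) [heading=0, draw]
Final: pos=(-14,0), heading=0, 5 segment(s) drawn
Waypoints (6 total):
(0, 0)
(20, 0)
(9, 0)
(-11, 0)
(0, 0)
(-14, 0)

Answer: (0, 0)
(20, 0)
(9, 0)
(-11, 0)
(0, 0)
(-14, 0)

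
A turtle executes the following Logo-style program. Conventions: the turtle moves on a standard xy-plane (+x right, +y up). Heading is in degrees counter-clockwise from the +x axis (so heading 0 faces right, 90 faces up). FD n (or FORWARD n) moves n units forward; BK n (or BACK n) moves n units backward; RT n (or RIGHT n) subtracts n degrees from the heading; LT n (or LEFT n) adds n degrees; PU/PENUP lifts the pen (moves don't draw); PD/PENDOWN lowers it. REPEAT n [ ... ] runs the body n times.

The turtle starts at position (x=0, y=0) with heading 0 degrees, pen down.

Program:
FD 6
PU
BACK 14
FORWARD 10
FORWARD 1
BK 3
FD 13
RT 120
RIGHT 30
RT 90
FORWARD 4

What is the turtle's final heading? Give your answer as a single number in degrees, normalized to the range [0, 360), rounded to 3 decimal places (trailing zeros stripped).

Answer: 120

Derivation:
Executing turtle program step by step:
Start: pos=(0,0), heading=0, pen down
FD 6: (0,0) -> (6,0) [heading=0, draw]
PU: pen up
BK 14: (6,0) -> (-8,0) [heading=0, move]
FD 10: (-8,0) -> (2,0) [heading=0, move]
FD 1: (2,0) -> (3,0) [heading=0, move]
BK 3: (3,0) -> (0,0) [heading=0, move]
FD 13: (0,0) -> (13,0) [heading=0, move]
RT 120: heading 0 -> 240
RT 30: heading 240 -> 210
RT 90: heading 210 -> 120
FD 4: (13,0) -> (11,3.464) [heading=120, move]
Final: pos=(11,3.464), heading=120, 1 segment(s) drawn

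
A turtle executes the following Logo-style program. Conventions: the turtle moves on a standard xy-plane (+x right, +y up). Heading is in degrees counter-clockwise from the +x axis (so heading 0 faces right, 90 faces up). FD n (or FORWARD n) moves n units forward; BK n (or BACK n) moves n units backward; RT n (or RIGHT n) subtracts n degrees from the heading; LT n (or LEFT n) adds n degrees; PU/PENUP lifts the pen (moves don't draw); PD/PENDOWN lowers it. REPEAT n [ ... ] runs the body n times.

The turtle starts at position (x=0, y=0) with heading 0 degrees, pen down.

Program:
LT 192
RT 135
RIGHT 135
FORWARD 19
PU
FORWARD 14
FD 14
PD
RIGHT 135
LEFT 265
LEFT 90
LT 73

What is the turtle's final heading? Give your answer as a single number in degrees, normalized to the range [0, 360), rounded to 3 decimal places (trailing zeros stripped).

Answer: 215

Derivation:
Executing turtle program step by step:
Start: pos=(0,0), heading=0, pen down
LT 192: heading 0 -> 192
RT 135: heading 192 -> 57
RT 135: heading 57 -> 282
FD 19: (0,0) -> (3.95,-18.585) [heading=282, draw]
PU: pen up
FD 14: (3.95,-18.585) -> (6.861,-32.279) [heading=282, move]
FD 14: (6.861,-32.279) -> (9.772,-45.973) [heading=282, move]
PD: pen down
RT 135: heading 282 -> 147
LT 265: heading 147 -> 52
LT 90: heading 52 -> 142
LT 73: heading 142 -> 215
Final: pos=(9.772,-45.973), heading=215, 1 segment(s) drawn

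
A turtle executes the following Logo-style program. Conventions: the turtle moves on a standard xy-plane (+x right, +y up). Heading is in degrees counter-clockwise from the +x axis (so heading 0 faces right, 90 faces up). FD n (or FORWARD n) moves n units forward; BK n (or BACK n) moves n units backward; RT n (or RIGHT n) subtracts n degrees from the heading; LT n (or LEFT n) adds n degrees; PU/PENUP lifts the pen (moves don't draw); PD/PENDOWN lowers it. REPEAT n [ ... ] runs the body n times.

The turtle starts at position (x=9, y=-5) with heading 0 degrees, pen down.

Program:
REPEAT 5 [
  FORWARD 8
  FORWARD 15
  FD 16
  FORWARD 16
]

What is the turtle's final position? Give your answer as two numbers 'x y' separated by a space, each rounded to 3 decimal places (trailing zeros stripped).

Executing turtle program step by step:
Start: pos=(9,-5), heading=0, pen down
REPEAT 5 [
  -- iteration 1/5 --
  FD 8: (9,-5) -> (17,-5) [heading=0, draw]
  FD 15: (17,-5) -> (32,-5) [heading=0, draw]
  FD 16: (32,-5) -> (48,-5) [heading=0, draw]
  FD 16: (48,-5) -> (64,-5) [heading=0, draw]
  -- iteration 2/5 --
  FD 8: (64,-5) -> (72,-5) [heading=0, draw]
  FD 15: (72,-5) -> (87,-5) [heading=0, draw]
  FD 16: (87,-5) -> (103,-5) [heading=0, draw]
  FD 16: (103,-5) -> (119,-5) [heading=0, draw]
  -- iteration 3/5 --
  FD 8: (119,-5) -> (127,-5) [heading=0, draw]
  FD 15: (127,-5) -> (142,-5) [heading=0, draw]
  FD 16: (142,-5) -> (158,-5) [heading=0, draw]
  FD 16: (158,-5) -> (174,-5) [heading=0, draw]
  -- iteration 4/5 --
  FD 8: (174,-5) -> (182,-5) [heading=0, draw]
  FD 15: (182,-5) -> (197,-5) [heading=0, draw]
  FD 16: (197,-5) -> (213,-5) [heading=0, draw]
  FD 16: (213,-5) -> (229,-5) [heading=0, draw]
  -- iteration 5/5 --
  FD 8: (229,-5) -> (237,-5) [heading=0, draw]
  FD 15: (237,-5) -> (252,-5) [heading=0, draw]
  FD 16: (252,-5) -> (268,-5) [heading=0, draw]
  FD 16: (268,-5) -> (284,-5) [heading=0, draw]
]
Final: pos=(284,-5), heading=0, 20 segment(s) drawn

Answer: 284 -5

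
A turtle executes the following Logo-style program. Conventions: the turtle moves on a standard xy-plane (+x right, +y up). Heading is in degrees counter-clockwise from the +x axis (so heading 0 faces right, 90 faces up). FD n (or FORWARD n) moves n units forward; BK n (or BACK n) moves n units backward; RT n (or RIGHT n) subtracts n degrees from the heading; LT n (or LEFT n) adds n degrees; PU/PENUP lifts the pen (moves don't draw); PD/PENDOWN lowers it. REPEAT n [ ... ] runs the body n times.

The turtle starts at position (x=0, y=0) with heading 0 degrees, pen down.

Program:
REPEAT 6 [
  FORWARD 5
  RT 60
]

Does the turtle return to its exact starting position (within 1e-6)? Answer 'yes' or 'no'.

Executing turtle program step by step:
Start: pos=(0,0), heading=0, pen down
REPEAT 6 [
  -- iteration 1/6 --
  FD 5: (0,0) -> (5,0) [heading=0, draw]
  RT 60: heading 0 -> 300
  -- iteration 2/6 --
  FD 5: (5,0) -> (7.5,-4.33) [heading=300, draw]
  RT 60: heading 300 -> 240
  -- iteration 3/6 --
  FD 5: (7.5,-4.33) -> (5,-8.66) [heading=240, draw]
  RT 60: heading 240 -> 180
  -- iteration 4/6 --
  FD 5: (5,-8.66) -> (0,-8.66) [heading=180, draw]
  RT 60: heading 180 -> 120
  -- iteration 5/6 --
  FD 5: (0,-8.66) -> (-2.5,-4.33) [heading=120, draw]
  RT 60: heading 120 -> 60
  -- iteration 6/6 --
  FD 5: (-2.5,-4.33) -> (0,0) [heading=60, draw]
  RT 60: heading 60 -> 0
]
Final: pos=(0,0), heading=0, 6 segment(s) drawn

Start position: (0, 0)
Final position: (0, 0)
Distance = 0; < 1e-6 -> CLOSED

Answer: yes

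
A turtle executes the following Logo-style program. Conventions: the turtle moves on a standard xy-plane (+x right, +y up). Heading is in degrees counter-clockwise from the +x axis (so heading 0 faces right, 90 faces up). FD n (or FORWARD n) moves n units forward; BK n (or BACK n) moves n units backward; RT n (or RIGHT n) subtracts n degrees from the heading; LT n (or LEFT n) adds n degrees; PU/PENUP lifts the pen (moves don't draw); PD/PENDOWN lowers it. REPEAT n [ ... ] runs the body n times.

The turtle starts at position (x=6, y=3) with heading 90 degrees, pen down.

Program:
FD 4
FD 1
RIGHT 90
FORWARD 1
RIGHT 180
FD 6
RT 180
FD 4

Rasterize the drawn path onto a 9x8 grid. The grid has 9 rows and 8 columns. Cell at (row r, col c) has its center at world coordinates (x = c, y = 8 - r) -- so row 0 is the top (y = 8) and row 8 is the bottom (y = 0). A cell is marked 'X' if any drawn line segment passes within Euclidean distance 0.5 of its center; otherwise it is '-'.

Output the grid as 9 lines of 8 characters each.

Answer: -XXXXXXX
------X-
------X-
------X-
------X-
------X-
--------
--------
--------

Derivation:
Segment 0: (6,3) -> (6,7)
Segment 1: (6,7) -> (6,8)
Segment 2: (6,8) -> (7,8)
Segment 3: (7,8) -> (1,8)
Segment 4: (1,8) -> (5,8)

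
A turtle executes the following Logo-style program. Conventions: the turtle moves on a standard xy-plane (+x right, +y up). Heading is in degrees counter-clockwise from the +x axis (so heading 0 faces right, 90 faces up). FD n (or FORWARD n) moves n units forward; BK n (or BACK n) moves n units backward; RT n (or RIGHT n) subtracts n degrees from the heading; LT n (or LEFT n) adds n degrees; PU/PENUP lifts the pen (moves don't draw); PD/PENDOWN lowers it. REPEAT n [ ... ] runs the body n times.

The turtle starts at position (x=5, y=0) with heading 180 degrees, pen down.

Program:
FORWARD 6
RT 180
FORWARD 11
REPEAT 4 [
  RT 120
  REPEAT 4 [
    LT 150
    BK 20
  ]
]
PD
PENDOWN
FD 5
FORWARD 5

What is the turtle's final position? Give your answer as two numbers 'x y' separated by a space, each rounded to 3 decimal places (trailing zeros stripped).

Executing turtle program step by step:
Start: pos=(5,0), heading=180, pen down
FD 6: (5,0) -> (-1,0) [heading=180, draw]
RT 180: heading 180 -> 0
FD 11: (-1,0) -> (10,0) [heading=0, draw]
REPEAT 4 [
  -- iteration 1/4 --
  RT 120: heading 0 -> 240
  REPEAT 4 [
    -- iteration 1/4 --
    LT 150: heading 240 -> 30
    BK 20: (10,0) -> (-7.321,-10) [heading=30, draw]
    -- iteration 2/4 --
    LT 150: heading 30 -> 180
    BK 20: (-7.321,-10) -> (12.679,-10) [heading=180, draw]
    -- iteration 3/4 --
    LT 150: heading 180 -> 330
    BK 20: (12.679,-10) -> (-4.641,0) [heading=330, draw]
    -- iteration 4/4 --
    LT 150: heading 330 -> 120
    BK 20: (-4.641,0) -> (5.359,-17.321) [heading=120, draw]
  ]
  -- iteration 2/4 --
  RT 120: heading 120 -> 0
  REPEAT 4 [
    -- iteration 1/4 --
    LT 150: heading 0 -> 150
    BK 20: (5.359,-17.321) -> (22.679,-27.321) [heading=150, draw]
    -- iteration 2/4 --
    LT 150: heading 150 -> 300
    BK 20: (22.679,-27.321) -> (12.679,-10) [heading=300, draw]
    -- iteration 3/4 --
    LT 150: heading 300 -> 90
    BK 20: (12.679,-10) -> (12.679,-30) [heading=90, draw]
    -- iteration 4/4 --
    LT 150: heading 90 -> 240
    BK 20: (12.679,-30) -> (22.679,-12.679) [heading=240, draw]
  ]
  -- iteration 3/4 --
  RT 120: heading 240 -> 120
  REPEAT 4 [
    -- iteration 1/4 --
    LT 150: heading 120 -> 270
    BK 20: (22.679,-12.679) -> (22.679,7.321) [heading=270, draw]
    -- iteration 2/4 --
    LT 150: heading 270 -> 60
    BK 20: (22.679,7.321) -> (12.679,-10) [heading=60, draw]
    -- iteration 3/4 --
    LT 150: heading 60 -> 210
    BK 20: (12.679,-10) -> (30,0) [heading=210, draw]
    -- iteration 4/4 --
    LT 150: heading 210 -> 0
    BK 20: (30,0) -> (10,0) [heading=0, draw]
  ]
  -- iteration 4/4 --
  RT 120: heading 0 -> 240
  REPEAT 4 [
    -- iteration 1/4 --
    LT 150: heading 240 -> 30
    BK 20: (10,0) -> (-7.321,-10) [heading=30, draw]
    -- iteration 2/4 --
    LT 150: heading 30 -> 180
    BK 20: (-7.321,-10) -> (12.679,-10) [heading=180, draw]
    -- iteration 3/4 --
    LT 150: heading 180 -> 330
    BK 20: (12.679,-10) -> (-4.641,0) [heading=330, draw]
    -- iteration 4/4 --
    LT 150: heading 330 -> 120
    BK 20: (-4.641,0) -> (5.359,-17.321) [heading=120, draw]
  ]
]
PD: pen down
PD: pen down
FD 5: (5.359,-17.321) -> (2.859,-12.99) [heading=120, draw]
FD 5: (2.859,-12.99) -> (0.359,-8.66) [heading=120, draw]
Final: pos=(0.359,-8.66), heading=120, 20 segment(s) drawn

Answer: 0.359 -8.66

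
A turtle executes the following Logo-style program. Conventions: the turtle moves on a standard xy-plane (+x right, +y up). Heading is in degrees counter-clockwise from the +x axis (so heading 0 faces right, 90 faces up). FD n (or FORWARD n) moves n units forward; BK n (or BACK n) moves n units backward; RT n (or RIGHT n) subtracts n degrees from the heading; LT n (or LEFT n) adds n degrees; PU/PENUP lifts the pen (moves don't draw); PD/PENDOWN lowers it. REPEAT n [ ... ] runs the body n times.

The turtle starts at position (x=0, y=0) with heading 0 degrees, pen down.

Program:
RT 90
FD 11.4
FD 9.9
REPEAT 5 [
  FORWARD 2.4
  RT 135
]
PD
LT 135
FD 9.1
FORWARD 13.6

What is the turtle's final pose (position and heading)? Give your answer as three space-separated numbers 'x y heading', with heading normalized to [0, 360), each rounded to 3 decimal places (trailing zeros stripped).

Answer: -0.994 1.4 90

Derivation:
Executing turtle program step by step:
Start: pos=(0,0), heading=0, pen down
RT 90: heading 0 -> 270
FD 11.4: (0,0) -> (0,-11.4) [heading=270, draw]
FD 9.9: (0,-11.4) -> (0,-21.3) [heading=270, draw]
REPEAT 5 [
  -- iteration 1/5 --
  FD 2.4: (0,-21.3) -> (0,-23.7) [heading=270, draw]
  RT 135: heading 270 -> 135
  -- iteration 2/5 --
  FD 2.4: (0,-23.7) -> (-1.697,-22.003) [heading=135, draw]
  RT 135: heading 135 -> 0
  -- iteration 3/5 --
  FD 2.4: (-1.697,-22.003) -> (0.703,-22.003) [heading=0, draw]
  RT 135: heading 0 -> 225
  -- iteration 4/5 --
  FD 2.4: (0.703,-22.003) -> (-0.994,-23.7) [heading=225, draw]
  RT 135: heading 225 -> 90
  -- iteration 5/5 --
  FD 2.4: (-0.994,-23.7) -> (-0.994,-21.3) [heading=90, draw]
  RT 135: heading 90 -> 315
]
PD: pen down
LT 135: heading 315 -> 90
FD 9.1: (-0.994,-21.3) -> (-0.994,-12.2) [heading=90, draw]
FD 13.6: (-0.994,-12.2) -> (-0.994,1.4) [heading=90, draw]
Final: pos=(-0.994,1.4), heading=90, 9 segment(s) drawn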